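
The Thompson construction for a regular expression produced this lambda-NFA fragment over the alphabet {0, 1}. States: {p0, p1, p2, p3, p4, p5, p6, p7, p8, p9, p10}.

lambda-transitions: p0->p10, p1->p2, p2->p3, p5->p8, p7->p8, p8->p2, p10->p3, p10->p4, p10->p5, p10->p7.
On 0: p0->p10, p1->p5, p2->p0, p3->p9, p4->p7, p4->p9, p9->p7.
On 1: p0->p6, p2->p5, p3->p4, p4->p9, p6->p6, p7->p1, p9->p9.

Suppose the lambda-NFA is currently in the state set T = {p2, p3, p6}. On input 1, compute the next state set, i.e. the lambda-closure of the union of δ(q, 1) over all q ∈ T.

{p2, p3, p4, p5, p6, p8}

p2 on 1 → {p5}.
p3 on 1 → {p4}.
p6 on 1 → {p6}.
Union after reading 1: {p4, p5, p6}.
Now take the lambda-closure:
From p5 via lambda: add p8.
From p8 via lambda: add p2.
From p2 via lambda: add p3.
No new states can be added; the closed set is {p2, p3, p4, p5, p6, p8}.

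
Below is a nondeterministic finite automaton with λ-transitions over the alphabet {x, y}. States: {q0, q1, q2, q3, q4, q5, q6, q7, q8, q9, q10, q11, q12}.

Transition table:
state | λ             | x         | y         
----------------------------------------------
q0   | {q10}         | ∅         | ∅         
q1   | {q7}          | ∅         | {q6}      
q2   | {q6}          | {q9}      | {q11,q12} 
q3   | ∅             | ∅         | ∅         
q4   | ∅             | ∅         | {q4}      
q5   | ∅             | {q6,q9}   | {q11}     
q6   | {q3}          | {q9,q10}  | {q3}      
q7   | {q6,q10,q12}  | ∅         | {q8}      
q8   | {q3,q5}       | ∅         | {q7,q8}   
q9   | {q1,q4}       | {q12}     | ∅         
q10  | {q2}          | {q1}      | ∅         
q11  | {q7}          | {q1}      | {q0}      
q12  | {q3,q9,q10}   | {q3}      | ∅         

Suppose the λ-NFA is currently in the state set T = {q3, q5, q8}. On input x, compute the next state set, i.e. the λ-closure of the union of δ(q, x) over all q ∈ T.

{q1, q2, q3, q4, q6, q7, q9, q10, q12}

q5 on x → {q6, q9}.
No x-transition from q3, q8.
Union after reading x: {q6, q9}.
Now take the λ-closure:
From q6 via λ: add q3.
From q9 via λ: add q1, q4.
From q1 via λ: add q7.
From q7 via λ: add q10, q12.
From q10 via λ: add q2.
No new states can be added; the closed set is {q1, q2, q3, q4, q6, q7, q9, q10, q12}.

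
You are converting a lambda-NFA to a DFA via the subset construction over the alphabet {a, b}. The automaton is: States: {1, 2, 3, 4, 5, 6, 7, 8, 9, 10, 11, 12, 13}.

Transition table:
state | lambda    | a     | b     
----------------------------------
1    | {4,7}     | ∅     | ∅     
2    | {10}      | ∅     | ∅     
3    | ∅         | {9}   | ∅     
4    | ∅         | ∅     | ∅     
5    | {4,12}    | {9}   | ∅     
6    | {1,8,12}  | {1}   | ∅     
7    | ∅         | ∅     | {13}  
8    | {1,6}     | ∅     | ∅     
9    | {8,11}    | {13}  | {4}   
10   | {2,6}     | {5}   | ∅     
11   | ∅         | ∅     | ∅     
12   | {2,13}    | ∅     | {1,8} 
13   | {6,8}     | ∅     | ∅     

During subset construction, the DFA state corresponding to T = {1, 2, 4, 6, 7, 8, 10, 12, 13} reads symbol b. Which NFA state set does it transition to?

{1, 2, 4, 6, 7, 8, 10, 12, 13}

7 on b → {13}.
12 on b → {1, 8}.
No b-transition from 1, 2, 4, 6, 8, 10, 13.
Union after reading b: {1, 8, 13}.
Now take the lambda-closure:
From 1 via lambda: add 4, 7.
From 8 via lambda: add 6.
From 6 via lambda: add 12.
From 12 via lambda: add 2.
From 2 via lambda: add 10.
No new states can be added; the closed set is {1, 2, 4, 6, 7, 8, 10, 12, 13}.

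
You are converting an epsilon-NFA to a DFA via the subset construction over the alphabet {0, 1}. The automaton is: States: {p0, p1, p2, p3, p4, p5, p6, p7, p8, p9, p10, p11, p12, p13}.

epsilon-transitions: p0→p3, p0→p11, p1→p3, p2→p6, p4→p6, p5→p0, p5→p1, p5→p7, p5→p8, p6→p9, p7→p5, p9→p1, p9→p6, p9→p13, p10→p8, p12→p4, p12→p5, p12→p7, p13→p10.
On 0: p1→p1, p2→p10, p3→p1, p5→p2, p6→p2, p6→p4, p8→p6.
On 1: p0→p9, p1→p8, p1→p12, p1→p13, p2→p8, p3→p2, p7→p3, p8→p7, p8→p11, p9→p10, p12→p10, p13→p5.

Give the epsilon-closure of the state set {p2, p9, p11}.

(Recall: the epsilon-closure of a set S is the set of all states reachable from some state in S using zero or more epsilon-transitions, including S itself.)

Start with {p2, p9, p11}.
From p2 via epsilon: add p6.
From p9 via epsilon: add p1, p13.
From p1 via epsilon: add p3.
From p13 via epsilon: add p10.
From p10 via epsilon: add p8.
No new states can be added; the closed set is {p1, p2, p3, p6, p8, p9, p10, p11, p13}.

{p1, p2, p3, p6, p8, p9, p10, p11, p13}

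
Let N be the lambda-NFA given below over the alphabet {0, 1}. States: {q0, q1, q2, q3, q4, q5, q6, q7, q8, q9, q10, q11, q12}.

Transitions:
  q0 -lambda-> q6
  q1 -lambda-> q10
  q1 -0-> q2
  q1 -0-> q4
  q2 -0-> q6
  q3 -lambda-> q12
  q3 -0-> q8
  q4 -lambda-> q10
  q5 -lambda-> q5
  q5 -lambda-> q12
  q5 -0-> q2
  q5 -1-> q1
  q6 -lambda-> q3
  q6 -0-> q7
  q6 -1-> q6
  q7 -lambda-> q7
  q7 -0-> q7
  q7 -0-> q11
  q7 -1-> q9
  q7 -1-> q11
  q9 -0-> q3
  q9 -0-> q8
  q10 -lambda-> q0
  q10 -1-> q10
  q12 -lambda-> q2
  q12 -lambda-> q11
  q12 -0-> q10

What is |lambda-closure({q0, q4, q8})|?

9

Start with {q0, q4, q8}.
From q0 via lambda: add q6.
From q4 via lambda: add q10.
From q6 via lambda: add q3.
From q3 via lambda: add q12.
From q12 via lambda: add q2, q11.
lambda-closure = {q0, q2, q3, q4, q6, q8, q10, q11, q12}, which has 9 states.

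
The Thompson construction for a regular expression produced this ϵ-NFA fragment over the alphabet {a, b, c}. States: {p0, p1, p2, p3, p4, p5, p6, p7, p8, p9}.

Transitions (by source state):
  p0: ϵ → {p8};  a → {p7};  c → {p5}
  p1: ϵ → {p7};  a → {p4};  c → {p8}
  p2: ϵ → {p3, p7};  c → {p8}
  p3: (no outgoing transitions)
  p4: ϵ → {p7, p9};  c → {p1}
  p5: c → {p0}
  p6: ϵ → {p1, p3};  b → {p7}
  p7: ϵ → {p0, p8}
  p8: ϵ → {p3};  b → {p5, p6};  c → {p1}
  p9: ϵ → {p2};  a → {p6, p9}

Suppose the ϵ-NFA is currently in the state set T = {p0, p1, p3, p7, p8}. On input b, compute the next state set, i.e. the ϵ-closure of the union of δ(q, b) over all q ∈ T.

{p0, p1, p3, p5, p6, p7, p8}

p8 on b → {p5, p6}.
No b-transition from p0, p1, p3, p7.
Union after reading b: {p5, p6}.
Now take the ϵ-closure:
From p6 via ϵ: add p1, p3.
From p1 via ϵ: add p7.
From p7 via ϵ: add p0, p8.
No new states can be added; the closed set is {p0, p1, p3, p5, p6, p7, p8}.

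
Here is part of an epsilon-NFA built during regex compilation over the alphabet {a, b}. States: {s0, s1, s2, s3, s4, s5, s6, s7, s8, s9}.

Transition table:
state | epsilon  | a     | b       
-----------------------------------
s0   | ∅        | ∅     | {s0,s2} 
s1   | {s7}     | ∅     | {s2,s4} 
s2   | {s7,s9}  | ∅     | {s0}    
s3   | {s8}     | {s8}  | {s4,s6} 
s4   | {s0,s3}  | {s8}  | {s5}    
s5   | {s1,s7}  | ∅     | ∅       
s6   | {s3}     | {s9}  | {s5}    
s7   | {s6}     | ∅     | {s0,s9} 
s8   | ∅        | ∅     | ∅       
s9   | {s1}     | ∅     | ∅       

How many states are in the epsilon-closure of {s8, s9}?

6

Start with {s8, s9}.
From s9 via epsilon: add s1.
From s1 via epsilon: add s7.
From s7 via epsilon: add s6.
From s6 via epsilon: add s3.
epsilon-closure = {s1, s3, s6, s7, s8, s9}, which has 6 states.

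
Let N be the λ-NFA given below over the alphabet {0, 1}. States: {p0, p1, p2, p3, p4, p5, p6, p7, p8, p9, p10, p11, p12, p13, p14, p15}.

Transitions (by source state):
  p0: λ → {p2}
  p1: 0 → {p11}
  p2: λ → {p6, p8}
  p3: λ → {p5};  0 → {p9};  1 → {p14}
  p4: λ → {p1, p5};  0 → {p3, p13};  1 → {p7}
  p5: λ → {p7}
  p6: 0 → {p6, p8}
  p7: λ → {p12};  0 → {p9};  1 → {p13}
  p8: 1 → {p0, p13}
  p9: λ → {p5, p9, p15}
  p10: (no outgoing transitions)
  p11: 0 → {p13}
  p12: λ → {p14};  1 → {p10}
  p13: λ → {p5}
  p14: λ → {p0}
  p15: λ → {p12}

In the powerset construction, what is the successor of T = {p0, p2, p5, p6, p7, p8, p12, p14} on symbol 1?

p7 on 1 → {p13}.
p8 on 1 → {p0, p13}.
p12 on 1 → {p10}.
No 1-transition from p0, p2, p5, p6, p14.
Union after reading 1: {p0, p10, p13}.
Now take the λ-closure:
From p0 via λ: add p2.
From p13 via λ: add p5.
From p2 via λ: add p6, p8.
From p5 via λ: add p7.
From p7 via λ: add p12.
From p12 via λ: add p14.
No new states can be added; the closed set is {p0, p2, p5, p6, p7, p8, p10, p12, p13, p14}.

{p0, p2, p5, p6, p7, p8, p10, p12, p13, p14}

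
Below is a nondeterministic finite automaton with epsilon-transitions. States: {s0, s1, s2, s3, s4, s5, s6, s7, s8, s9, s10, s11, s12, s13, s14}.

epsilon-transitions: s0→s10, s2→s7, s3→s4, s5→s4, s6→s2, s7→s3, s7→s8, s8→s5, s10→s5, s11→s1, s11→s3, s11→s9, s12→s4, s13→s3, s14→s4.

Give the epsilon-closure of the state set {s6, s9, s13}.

{s2, s3, s4, s5, s6, s7, s8, s9, s13}

Start with {s6, s9, s13}.
From s6 via epsilon: add s2.
From s13 via epsilon: add s3.
From s2 via epsilon: add s7.
From s3 via epsilon: add s4.
From s7 via epsilon: add s8.
From s8 via epsilon: add s5.
No new states can be added; the closed set is {s2, s3, s4, s5, s6, s7, s8, s9, s13}.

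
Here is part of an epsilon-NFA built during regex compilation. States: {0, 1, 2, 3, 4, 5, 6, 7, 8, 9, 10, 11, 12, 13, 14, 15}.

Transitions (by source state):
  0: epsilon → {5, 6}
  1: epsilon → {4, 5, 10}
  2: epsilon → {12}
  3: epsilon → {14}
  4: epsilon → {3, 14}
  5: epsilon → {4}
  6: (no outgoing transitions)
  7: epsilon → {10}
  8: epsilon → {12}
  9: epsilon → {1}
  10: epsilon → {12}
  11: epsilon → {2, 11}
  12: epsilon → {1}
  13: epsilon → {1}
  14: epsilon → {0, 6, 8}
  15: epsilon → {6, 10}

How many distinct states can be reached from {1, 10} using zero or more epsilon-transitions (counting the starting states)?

10

Start with {1, 10}.
From 1 via epsilon: add 4, 5.
From 10 via epsilon: add 12.
From 4 via epsilon: add 3, 14.
From 14 via epsilon: add 0, 6, 8.
epsilon-closure = {0, 1, 3, 4, 5, 6, 8, 10, 12, 14}, which has 10 states.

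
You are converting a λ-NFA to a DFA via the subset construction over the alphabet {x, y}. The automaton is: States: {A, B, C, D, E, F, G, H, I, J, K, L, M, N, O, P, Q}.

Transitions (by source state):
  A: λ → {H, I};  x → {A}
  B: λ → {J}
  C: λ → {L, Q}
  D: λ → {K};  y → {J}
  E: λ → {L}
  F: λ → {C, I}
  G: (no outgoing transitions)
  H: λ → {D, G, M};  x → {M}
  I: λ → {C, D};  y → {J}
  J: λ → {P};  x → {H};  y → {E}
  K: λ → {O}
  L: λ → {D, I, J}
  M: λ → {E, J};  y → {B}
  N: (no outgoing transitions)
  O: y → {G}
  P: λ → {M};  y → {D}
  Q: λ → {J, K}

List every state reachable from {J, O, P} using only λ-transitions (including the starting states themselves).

{C, D, E, I, J, K, L, M, O, P, Q}

Start with {J, O, P}.
From P via λ: add M.
From M via λ: add E.
From E via λ: add L.
From L via λ: add D, I.
From D via λ: add K.
From I via λ: add C.
From C via λ: add Q.
No new states can be added; the closed set is {C, D, E, I, J, K, L, M, O, P, Q}.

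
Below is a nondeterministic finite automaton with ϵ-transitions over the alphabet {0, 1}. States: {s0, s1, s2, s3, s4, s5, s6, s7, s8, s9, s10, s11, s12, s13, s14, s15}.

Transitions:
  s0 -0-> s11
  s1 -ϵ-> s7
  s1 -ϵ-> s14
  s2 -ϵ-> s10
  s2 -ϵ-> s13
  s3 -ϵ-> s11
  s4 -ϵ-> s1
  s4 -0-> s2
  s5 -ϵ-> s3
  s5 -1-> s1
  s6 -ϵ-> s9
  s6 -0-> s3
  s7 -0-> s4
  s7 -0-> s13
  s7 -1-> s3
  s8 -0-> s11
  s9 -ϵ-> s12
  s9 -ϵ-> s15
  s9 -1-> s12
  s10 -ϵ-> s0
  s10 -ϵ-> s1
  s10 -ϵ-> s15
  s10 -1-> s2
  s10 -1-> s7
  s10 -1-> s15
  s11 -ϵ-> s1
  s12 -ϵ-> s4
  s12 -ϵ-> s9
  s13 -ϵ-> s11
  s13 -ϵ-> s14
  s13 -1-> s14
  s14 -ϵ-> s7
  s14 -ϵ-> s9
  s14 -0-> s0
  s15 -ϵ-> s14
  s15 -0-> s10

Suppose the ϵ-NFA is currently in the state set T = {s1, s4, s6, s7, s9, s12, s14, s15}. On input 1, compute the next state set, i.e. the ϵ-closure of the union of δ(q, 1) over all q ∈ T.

s7 on 1 → {s3}.
s9 on 1 → {s12}.
No 1-transition from s1, s4, s6, s12, s14, s15.
Union after reading 1: {s3, s12}.
Now take the ϵ-closure:
From s3 via ϵ: add s11.
From s12 via ϵ: add s4, s9.
From s4 via ϵ: add s1.
From s9 via ϵ: add s15.
From s1 via ϵ: add s7, s14.
No new states can be added; the closed set is {s1, s3, s4, s7, s9, s11, s12, s14, s15}.

{s1, s3, s4, s7, s9, s11, s12, s14, s15}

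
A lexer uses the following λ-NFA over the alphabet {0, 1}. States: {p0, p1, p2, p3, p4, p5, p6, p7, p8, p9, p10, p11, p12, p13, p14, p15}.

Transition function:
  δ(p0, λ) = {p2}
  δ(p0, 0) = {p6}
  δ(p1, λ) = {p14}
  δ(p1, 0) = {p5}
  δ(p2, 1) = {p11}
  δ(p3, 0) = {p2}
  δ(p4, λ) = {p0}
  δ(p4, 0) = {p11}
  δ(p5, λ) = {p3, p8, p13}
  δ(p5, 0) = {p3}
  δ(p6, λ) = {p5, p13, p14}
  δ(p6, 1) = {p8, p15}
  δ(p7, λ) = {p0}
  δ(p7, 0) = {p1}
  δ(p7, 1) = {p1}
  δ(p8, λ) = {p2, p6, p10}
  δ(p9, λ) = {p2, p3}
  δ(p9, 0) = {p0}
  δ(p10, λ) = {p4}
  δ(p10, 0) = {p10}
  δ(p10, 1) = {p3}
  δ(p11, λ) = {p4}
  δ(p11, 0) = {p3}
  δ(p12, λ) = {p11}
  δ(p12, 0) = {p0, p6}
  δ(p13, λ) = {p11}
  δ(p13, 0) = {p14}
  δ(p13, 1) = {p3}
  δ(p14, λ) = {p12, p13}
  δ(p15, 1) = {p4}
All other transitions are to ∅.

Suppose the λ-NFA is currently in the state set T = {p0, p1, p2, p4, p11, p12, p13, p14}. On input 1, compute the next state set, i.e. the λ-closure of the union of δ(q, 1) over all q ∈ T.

p2 on 1 → {p11}.
p13 on 1 → {p3}.
No 1-transition from p0, p1, p4, p11, p12, p14.
Union after reading 1: {p3, p11}.
Now take the λ-closure:
From p11 via λ: add p4.
From p4 via λ: add p0.
From p0 via λ: add p2.
No new states can be added; the closed set is {p0, p2, p3, p4, p11}.

{p0, p2, p3, p4, p11}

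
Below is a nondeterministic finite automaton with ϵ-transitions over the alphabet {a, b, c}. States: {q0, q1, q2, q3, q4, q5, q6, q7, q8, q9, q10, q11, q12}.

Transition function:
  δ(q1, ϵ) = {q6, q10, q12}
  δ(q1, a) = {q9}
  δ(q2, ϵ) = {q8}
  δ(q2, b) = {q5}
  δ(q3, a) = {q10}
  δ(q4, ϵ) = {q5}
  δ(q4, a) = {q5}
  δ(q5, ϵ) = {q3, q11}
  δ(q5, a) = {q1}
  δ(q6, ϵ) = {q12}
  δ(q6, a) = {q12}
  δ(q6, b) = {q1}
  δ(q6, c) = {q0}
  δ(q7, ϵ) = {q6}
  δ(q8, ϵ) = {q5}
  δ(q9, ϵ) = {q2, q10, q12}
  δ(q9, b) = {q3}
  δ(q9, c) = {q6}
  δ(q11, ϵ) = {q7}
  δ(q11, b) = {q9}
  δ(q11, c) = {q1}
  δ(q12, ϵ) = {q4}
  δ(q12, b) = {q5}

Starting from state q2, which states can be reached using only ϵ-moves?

{q2, q3, q4, q5, q6, q7, q8, q11, q12}

Start with {q2}.
From q2 via ϵ: add q8.
From q8 via ϵ: add q5.
From q5 via ϵ: add q3, q11.
From q11 via ϵ: add q7.
From q7 via ϵ: add q6.
From q6 via ϵ: add q12.
From q12 via ϵ: add q4.
No new states can be added; the closed set is {q2, q3, q4, q5, q6, q7, q8, q11, q12}.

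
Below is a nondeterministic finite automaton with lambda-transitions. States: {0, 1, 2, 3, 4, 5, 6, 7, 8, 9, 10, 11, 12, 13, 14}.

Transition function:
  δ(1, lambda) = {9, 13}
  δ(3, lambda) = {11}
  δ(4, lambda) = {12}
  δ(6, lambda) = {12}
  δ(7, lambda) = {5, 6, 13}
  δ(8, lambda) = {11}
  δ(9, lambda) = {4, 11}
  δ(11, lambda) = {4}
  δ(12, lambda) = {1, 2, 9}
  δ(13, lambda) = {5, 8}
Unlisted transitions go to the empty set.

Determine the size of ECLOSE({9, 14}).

Start with {9, 14}.
From 9 via lambda: add 4, 11.
From 4 via lambda: add 12.
From 12 via lambda: add 1, 2.
From 1 via lambda: add 13.
From 13 via lambda: add 5, 8.
lambda-closure = {1, 2, 4, 5, 8, 9, 11, 12, 13, 14}, which has 10 states.

10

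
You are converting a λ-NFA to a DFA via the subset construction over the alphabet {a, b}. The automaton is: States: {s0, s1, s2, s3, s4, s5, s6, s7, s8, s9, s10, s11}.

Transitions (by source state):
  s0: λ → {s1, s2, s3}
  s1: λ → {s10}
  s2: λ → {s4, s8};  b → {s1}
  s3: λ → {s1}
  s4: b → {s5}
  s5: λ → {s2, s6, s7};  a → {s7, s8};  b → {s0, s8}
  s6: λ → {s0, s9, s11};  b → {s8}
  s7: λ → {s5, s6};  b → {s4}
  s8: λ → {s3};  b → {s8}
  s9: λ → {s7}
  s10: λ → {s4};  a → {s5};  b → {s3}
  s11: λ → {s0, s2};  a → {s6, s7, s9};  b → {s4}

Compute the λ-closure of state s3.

{s1, s3, s4, s10}

Start with {s3}.
From s3 via λ: add s1.
From s1 via λ: add s10.
From s10 via λ: add s4.
No new states can be added; the closed set is {s1, s3, s4, s10}.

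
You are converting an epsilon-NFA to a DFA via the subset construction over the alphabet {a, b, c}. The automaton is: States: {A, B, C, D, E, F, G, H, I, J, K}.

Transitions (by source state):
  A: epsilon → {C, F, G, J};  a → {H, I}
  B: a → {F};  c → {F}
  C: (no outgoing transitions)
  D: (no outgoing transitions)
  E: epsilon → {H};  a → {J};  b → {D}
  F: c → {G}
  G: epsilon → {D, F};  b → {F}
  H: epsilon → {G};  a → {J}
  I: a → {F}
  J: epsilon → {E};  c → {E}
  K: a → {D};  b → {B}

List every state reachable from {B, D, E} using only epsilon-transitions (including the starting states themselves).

Start with {B, D, E}.
From E via epsilon: add H.
From H via epsilon: add G.
From G via epsilon: add F.
No new states can be added; the closed set is {B, D, E, F, G, H}.

{B, D, E, F, G, H}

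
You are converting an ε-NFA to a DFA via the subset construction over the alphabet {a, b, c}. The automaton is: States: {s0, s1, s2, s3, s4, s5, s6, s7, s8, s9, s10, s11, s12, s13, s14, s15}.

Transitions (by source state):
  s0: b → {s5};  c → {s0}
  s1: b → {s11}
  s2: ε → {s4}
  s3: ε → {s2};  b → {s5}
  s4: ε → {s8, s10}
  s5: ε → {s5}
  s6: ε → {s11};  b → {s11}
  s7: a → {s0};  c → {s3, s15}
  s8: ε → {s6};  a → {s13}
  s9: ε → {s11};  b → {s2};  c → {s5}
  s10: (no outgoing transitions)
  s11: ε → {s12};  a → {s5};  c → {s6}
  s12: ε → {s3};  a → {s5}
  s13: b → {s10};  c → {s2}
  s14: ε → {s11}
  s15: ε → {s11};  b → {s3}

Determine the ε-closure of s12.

{s2, s3, s4, s6, s8, s10, s11, s12}

Start with {s12}.
From s12 via ε: add s3.
From s3 via ε: add s2.
From s2 via ε: add s4.
From s4 via ε: add s8, s10.
From s8 via ε: add s6.
From s6 via ε: add s11.
No new states can be added; the closed set is {s2, s3, s4, s6, s8, s10, s11, s12}.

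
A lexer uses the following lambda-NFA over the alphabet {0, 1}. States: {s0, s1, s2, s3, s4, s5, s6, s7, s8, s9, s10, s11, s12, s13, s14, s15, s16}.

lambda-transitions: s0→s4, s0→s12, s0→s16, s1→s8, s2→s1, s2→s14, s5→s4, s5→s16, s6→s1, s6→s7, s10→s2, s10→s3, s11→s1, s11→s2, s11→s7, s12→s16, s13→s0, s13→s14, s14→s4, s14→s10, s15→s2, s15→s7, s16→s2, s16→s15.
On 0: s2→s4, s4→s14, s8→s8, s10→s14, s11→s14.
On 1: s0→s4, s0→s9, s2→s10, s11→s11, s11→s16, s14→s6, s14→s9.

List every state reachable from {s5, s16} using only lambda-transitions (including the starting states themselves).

{s1, s2, s3, s4, s5, s7, s8, s10, s14, s15, s16}

Start with {s5, s16}.
From s5 via lambda: add s4.
From s16 via lambda: add s2, s15.
From s2 via lambda: add s1, s14.
From s15 via lambda: add s7.
From s1 via lambda: add s8.
From s14 via lambda: add s10.
From s10 via lambda: add s3.
No new states can be added; the closed set is {s1, s2, s3, s4, s5, s7, s8, s10, s14, s15, s16}.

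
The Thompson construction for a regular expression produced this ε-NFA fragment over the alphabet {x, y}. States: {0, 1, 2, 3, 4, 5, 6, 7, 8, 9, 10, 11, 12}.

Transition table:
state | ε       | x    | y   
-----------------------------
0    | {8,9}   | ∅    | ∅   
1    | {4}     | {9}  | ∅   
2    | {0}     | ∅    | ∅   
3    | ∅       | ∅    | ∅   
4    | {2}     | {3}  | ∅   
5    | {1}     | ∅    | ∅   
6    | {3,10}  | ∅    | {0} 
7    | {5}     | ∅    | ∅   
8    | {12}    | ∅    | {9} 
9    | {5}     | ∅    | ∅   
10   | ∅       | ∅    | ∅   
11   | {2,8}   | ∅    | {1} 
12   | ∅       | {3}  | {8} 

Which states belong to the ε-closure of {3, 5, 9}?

Start with {3, 5, 9}.
From 5 via ε: add 1.
From 1 via ε: add 4.
From 4 via ε: add 2.
From 2 via ε: add 0.
From 0 via ε: add 8.
From 8 via ε: add 12.
No new states can be added; the closed set is {0, 1, 2, 3, 4, 5, 8, 9, 12}.

{0, 1, 2, 3, 4, 5, 8, 9, 12}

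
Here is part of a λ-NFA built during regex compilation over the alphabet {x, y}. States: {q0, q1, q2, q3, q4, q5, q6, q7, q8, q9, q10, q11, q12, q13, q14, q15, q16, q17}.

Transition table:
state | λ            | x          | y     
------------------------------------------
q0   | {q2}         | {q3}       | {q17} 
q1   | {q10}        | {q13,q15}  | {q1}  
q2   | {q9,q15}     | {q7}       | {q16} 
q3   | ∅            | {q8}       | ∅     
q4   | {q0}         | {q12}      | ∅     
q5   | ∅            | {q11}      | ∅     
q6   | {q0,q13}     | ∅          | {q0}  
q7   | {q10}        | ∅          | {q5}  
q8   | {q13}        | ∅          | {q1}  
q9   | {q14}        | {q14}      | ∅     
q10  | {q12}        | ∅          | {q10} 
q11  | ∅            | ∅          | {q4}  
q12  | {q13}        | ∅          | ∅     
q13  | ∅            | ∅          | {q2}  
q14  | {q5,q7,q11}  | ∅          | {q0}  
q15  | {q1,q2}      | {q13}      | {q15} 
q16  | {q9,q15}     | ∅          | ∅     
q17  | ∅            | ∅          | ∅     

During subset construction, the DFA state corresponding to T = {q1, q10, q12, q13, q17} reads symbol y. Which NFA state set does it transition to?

q1 on y → {q1}.
q10 on y → {q10}.
q13 on y → {q2}.
No y-transition from q12, q17.
Union after reading y: {q1, q2, q10}.
Now take the λ-closure:
From q2 via λ: add q9, q15.
From q10 via λ: add q12.
From q9 via λ: add q14.
From q12 via λ: add q13.
From q14 via λ: add q5, q7, q11.
No new states can be added; the closed set is {q1, q2, q5, q7, q9, q10, q11, q12, q13, q14, q15}.

{q1, q2, q5, q7, q9, q10, q11, q12, q13, q14, q15}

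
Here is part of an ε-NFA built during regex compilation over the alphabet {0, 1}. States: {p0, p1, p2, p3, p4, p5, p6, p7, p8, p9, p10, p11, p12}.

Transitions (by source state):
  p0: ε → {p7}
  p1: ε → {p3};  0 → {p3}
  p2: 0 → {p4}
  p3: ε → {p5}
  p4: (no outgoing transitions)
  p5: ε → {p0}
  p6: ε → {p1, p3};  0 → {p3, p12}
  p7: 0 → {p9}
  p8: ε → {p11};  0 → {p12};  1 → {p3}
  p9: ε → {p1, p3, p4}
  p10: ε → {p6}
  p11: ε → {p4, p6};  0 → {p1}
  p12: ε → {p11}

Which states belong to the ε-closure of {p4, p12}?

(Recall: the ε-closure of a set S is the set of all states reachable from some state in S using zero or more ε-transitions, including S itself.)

Start with {p4, p12}.
From p12 via ε: add p11.
From p11 via ε: add p6.
From p6 via ε: add p1, p3.
From p3 via ε: add p5.
From p5 via ε: add p0.
From p0 via ε: add p7.
No new states can be added; the closed set is {p0, p1, p3, p4, p5, p6, p7, p11, p12}.

{p0, p1, p3, p4, p5, p6, p7, p11, p12}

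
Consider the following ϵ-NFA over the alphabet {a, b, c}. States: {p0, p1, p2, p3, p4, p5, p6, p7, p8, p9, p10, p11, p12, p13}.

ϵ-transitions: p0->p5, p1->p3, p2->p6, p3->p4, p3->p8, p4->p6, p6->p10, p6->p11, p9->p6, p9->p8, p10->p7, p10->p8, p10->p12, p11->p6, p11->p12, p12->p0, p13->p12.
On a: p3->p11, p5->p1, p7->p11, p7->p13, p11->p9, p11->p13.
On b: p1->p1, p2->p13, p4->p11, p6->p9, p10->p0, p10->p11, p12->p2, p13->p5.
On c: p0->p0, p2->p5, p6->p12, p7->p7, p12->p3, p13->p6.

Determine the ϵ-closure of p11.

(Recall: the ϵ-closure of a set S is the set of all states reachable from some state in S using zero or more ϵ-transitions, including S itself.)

Start with {p11}.
From p11 via ϵ: add p6, p12.
From p6 via ϵ: add p10.
From p12 via ϵ: add p0.
From p0 via ϵ: add p5.
From p10 via ϵ: add p7, p8.
No new states can be added; the closed set is {p0, p5, p6, p7, p8, p10, p11, p12}.

{p0, p5, p6, p7, p8, p10, p11, p12}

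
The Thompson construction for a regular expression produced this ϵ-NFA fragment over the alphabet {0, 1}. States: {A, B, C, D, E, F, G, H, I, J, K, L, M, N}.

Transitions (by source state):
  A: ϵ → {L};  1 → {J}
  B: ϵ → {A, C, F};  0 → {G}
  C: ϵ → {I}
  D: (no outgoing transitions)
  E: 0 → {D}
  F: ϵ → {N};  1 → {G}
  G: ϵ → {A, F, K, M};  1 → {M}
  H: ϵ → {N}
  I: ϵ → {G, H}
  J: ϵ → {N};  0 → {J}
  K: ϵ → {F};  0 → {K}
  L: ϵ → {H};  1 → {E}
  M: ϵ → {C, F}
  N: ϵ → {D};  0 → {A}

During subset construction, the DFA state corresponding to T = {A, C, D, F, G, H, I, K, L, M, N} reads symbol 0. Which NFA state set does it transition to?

K on 0 → {K}.
N on 0 → {A}.
No 0-transition from A, C, D, F, G, H, I, L, M.
Union after reading 0: {A, K}.
Now take the ϵ-closure:
From A via ϵ: add L.
From K via ϵ: add F.
From F via ϵ: add N.
From L via ϵ: add H.
From N via ϵ: add D.
No new states can be added; the closed set is {A, D, F, H, K, L, N}.

{A, D, F, H, K, L, N}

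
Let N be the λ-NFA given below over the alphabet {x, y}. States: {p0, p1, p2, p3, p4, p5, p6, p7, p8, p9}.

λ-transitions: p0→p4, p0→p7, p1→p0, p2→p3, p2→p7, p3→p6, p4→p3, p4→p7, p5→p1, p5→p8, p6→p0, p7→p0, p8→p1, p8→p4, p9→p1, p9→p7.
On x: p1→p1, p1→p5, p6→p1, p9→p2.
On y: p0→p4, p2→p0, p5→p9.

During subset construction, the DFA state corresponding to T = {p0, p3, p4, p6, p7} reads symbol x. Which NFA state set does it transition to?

{p0, p1, p3, p4, p6, p7}

p6 on x → {p1}.
No x-transition from p0, p3, p4, p7.
Union after reading x: {p1}.
Now take the λ-closure:
From p1 via λ: add p0.
From p0 via λ: add p4, p7.
From p4 via λ: add p3.
From p3 via λ: add p6.
No new states can be added; the closed set is {p0, p1, p3, p4, p6, p7}.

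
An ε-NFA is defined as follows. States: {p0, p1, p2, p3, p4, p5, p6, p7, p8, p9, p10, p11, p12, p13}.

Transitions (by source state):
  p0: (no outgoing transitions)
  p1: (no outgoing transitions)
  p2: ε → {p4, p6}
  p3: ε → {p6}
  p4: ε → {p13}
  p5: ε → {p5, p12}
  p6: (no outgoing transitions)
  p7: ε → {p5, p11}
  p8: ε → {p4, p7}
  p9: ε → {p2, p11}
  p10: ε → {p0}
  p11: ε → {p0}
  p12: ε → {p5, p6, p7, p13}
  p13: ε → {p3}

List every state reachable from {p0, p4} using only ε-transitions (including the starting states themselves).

{p0, p3, p4, p6, p13}

Start with {p0, p4}.
From p4 via ε: add p13.
From p13 via ε: add p3.
From p3 via ε: add p6.
No new states can be added; the closed set is {p0, p3, p4, p6, p13}.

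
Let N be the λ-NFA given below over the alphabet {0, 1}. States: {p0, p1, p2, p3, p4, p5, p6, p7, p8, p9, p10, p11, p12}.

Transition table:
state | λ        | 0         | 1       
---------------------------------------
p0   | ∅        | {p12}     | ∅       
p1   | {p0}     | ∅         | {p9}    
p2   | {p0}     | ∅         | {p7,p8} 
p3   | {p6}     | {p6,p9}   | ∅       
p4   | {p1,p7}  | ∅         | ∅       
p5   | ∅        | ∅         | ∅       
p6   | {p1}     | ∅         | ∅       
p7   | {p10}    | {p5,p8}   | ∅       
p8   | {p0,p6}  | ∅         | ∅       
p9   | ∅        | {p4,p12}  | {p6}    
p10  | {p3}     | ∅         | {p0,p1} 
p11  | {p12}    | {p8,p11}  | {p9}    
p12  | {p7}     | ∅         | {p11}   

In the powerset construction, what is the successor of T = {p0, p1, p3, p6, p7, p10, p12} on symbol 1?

p1 on 1 → {p9}.
p10 on 1 → {p0, p1}.
p12 on 1 → {p11}.
No 1-transition from p0, p3, p6, p7.
Union after reading 1: {p0, p1, p9, p11}.
Now take the λ-closure:
From p11 via λ: add p12.
From p12 via λ: add p7.
From p7 via λ: add p10.
From p10 via λ: add p3.
From p3 via λ: add p6.
No new states can be added; the closed set is {p0, p1, p3, p6, p7, p9, p10, p11, p12}.

{p0, p1, p3, p6, p7, p9, p10, p11, p12}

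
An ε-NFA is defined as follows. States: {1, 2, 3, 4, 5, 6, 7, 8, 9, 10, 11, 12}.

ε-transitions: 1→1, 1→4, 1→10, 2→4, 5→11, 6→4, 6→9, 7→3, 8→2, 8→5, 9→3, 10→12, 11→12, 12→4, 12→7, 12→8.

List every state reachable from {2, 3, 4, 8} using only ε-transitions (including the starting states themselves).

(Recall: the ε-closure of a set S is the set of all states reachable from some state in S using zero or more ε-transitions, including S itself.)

{2, 3, 4, 5, 7, 8, 11, 12}

Start with {2, 3, 4, 8}.
From 8 via ε: add 5.
From 5 via ε: add 11.
From 11 via ε: add 12.
From 12 via ε: add 7.
No new states can be added; the closed set is {2, 3, 4, 5, 7, 8, 11, 12}.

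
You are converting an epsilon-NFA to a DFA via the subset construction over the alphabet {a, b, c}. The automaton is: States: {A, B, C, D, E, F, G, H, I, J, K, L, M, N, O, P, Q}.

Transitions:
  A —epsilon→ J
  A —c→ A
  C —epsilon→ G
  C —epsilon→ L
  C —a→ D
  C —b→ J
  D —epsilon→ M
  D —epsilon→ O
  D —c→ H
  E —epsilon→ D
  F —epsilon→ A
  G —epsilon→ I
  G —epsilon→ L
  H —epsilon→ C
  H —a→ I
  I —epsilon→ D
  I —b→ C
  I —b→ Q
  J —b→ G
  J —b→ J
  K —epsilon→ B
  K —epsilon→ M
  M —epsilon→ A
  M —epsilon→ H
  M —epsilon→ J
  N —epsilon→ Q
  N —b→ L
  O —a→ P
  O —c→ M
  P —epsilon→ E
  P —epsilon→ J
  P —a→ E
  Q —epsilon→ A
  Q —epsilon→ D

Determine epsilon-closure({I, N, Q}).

Start with {I, N, Q}.
From I via epsilon: add D.
From Q via epsilon: add A.
From A via epsilon: add J.
From D via epsilon: add M, O.
From M via epsilon: add H.
From H via epsilon: add C.
From C via epsilon: add G, L.
No new states can be added; the closed set is {A, C, D, G, H, I, J, L, M, N, O, Q}.

{A, C, D, G, H, I, J, L, M, N, O, Q}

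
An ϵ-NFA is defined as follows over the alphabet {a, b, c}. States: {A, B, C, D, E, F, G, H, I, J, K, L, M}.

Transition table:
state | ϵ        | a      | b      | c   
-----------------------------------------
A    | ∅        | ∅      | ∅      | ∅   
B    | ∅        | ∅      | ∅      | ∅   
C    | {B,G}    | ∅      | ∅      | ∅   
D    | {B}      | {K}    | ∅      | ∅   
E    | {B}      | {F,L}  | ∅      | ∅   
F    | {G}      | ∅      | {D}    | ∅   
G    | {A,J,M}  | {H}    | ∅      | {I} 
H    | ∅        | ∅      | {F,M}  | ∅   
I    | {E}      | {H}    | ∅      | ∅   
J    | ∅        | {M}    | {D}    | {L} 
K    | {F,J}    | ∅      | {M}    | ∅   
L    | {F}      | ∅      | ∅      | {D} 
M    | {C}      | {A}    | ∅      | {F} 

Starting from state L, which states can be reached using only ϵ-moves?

Start with {L}.
From L via ϵ: add F.
From F via ϵ: add G.
From G via ϵ: add A, J, M.
From M via ϵ: add C.
From C via ϵ: add B.
No new states can be added; the closed set is {A, B, C, F, G, J, L, M}.

{A, B, C, F, G, J, L, M}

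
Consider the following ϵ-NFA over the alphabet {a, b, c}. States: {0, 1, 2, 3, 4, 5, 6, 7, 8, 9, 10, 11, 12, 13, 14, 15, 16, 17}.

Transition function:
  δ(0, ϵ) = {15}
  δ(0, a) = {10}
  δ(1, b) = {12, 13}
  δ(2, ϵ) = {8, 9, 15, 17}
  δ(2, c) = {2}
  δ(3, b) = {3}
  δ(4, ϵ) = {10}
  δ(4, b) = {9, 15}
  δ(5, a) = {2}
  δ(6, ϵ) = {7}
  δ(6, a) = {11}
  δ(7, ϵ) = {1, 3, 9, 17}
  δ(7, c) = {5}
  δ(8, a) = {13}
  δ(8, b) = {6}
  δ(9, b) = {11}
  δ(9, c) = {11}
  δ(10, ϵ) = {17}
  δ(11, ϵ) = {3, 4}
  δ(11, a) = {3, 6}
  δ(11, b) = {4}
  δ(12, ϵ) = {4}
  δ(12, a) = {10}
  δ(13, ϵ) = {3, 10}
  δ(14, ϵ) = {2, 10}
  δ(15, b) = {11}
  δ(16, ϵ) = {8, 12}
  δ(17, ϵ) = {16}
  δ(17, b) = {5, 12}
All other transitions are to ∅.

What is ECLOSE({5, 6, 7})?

Start with {5, 6, 7}.
From 7 via ϵ: add 1, 3, 9, 17.
From 17 via ϵ: add 16.
From 16 via ϵ: add 8, 12.
From 12 via ϵ: add 4.
From 4 via ϵ: add 10.
No new states can be added; the closed set is {1, 3, 4, 5, 6, 7, 8, 9, 10, 12, 16, 17}.

{1, 3, 4, 5, 6, 7, 8, 9, 10, 12, 16, 17}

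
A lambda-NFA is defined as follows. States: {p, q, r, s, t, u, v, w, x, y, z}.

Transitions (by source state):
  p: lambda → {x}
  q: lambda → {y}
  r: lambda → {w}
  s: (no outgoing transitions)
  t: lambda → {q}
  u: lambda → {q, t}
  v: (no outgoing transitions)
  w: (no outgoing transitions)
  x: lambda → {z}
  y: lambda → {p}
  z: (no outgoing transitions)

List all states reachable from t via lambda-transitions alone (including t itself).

{p, q, t, x, y, z}

Start with {t}.
From t via lambda: add q.
From q via lambda: add y.
From y via lambda: add p.
From p via lambda: add x.
From x via lambda: add z.
No new states can be added; the closed set is {p, q, t, x, y, z}.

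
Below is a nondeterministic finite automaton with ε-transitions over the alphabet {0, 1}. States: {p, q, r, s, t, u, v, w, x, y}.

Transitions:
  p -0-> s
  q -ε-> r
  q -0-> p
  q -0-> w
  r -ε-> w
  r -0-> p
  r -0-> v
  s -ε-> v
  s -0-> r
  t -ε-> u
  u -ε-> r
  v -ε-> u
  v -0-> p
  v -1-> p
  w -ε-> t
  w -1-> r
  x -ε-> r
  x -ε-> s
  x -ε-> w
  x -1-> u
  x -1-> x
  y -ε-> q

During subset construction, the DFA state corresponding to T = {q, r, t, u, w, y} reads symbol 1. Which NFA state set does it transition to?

{r, t, u, w}

w on 1 → {r}.
No 1-transition from q, r, t, u, y.
Union after reading 1: {r}.
Now take the ε-closure:
From r via ε: add w.
From w via ε: add t.
From t via ε: add u.
No new states can be added; the closed set is {r, t, u, w}.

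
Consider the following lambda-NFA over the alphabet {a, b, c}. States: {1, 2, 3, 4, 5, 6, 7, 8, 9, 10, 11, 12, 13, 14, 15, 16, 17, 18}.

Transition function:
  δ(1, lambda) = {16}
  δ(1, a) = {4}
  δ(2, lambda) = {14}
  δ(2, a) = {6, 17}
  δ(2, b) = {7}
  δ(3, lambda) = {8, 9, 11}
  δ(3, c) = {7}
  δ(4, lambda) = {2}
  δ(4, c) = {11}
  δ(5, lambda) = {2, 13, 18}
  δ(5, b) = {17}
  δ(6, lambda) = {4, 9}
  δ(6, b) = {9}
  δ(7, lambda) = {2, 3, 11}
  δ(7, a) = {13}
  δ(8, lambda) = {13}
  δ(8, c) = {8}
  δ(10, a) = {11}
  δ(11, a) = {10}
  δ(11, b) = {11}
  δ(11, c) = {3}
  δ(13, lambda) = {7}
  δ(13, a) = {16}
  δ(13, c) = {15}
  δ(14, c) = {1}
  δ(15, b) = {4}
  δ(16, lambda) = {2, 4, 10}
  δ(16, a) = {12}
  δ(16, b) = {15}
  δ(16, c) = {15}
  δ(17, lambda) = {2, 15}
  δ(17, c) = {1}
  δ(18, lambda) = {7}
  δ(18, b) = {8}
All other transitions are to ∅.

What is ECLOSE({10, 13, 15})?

{2, 3, 7, 8, 9, 10, 11, 13, 14, 15}

Start with {10, 13, 15}.
From 13 via lambda: add 7.
From 7 via lambda: add 2, 3, 11.
From 2 via lambda: add 14.
From 3 via lambda: add 8, 9.
No new states can be added; the closed set is {2, 3, 7, 8, 9, 10, 11, 13, 14, 15}.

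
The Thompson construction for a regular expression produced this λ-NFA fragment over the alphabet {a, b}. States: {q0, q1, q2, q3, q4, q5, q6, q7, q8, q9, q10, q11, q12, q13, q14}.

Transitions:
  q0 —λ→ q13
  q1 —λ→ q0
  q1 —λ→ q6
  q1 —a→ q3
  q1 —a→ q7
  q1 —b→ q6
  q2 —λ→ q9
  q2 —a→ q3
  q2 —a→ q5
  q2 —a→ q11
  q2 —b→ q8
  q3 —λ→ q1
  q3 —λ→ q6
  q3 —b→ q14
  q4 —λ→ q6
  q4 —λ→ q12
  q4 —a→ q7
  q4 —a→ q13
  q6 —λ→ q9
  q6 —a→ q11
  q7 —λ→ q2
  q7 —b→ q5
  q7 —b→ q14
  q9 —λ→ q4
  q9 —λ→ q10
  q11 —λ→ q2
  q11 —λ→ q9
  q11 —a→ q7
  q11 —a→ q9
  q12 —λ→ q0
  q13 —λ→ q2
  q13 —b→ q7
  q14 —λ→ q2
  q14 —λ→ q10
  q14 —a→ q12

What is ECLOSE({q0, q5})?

{q0, q2, q4, q5, q6, q9, q10, q12, q13}

Start with {q0, q5}.
From q0 via λ: add q13.
From q13 via λ: add q2.
From q2 via λ: add q9.
From q9 via λ: add q4, q10.
From q4 via λ: add q6, q12.
No new states can be added; the closed set is {q0, q2, q4, q5, q6, q9, q10, q12, q13}.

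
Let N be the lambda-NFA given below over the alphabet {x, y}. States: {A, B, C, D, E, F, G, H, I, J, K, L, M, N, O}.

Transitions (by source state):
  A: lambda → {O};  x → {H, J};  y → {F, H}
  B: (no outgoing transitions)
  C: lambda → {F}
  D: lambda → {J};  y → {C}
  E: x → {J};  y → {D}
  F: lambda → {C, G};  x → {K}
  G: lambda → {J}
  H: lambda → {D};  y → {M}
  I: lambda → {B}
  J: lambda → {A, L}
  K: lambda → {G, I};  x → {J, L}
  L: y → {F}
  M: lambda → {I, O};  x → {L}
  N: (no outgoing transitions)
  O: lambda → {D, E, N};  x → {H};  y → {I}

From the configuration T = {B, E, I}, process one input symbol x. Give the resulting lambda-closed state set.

{A, D, E, J, L, N, O}

E on x → {J}.
No x-transition from B, I.
Union after reading x: {J}.
Now take the lambda-closure:
From J via lambda: add A, L.
From A via lambda: add O.
From O via lambda: add D, E, N.
No new states can be added; the closed set is {A, D, E, J, L, N, O}.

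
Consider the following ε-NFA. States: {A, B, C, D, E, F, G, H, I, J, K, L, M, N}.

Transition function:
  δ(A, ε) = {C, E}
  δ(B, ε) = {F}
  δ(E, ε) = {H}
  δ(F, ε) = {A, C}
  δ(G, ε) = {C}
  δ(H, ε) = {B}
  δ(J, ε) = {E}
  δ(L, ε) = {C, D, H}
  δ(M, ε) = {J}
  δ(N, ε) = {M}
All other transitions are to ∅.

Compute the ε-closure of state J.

{A, B, C, E, F, H, J}

Start with {J}.
From J via ε: add E.
From E via ε: add H.
From H via ε: add B.
From B via ε: add F.
From F via ε: add A, C.
No new states can be added; the closed set is {A, B, C, E, F, H, J}.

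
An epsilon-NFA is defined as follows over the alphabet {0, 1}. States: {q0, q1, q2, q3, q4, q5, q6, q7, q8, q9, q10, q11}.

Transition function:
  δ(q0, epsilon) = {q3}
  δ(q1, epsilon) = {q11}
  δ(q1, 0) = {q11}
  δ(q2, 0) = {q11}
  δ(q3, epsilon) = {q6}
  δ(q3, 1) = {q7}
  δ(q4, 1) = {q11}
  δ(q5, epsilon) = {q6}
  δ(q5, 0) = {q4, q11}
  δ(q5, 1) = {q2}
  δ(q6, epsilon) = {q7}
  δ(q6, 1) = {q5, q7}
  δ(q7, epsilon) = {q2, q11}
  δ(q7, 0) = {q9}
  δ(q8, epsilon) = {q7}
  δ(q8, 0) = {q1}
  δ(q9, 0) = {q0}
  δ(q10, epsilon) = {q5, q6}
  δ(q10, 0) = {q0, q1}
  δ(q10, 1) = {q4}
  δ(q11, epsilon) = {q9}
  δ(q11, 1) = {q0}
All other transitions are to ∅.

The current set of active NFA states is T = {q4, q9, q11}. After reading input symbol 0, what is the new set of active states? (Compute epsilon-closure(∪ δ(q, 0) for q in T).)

{q0, q2, q3, q6, q7, q9, q11}

q9 on 0 → {q0}.
No 0-transition from q4, q11.
Union after reading 0: {q0}.
Now take the epsilon-closure:
From q0 via epsilon: add q3.
From q3 via epsilon: add q6.
From q6 via epsilon: add q7.
From q7 via epsilon: add q2, q11.
From q11 via epsilon: add q9.
No new states can be added; the closed set is {q0, q2, q3, q6, q7, q9, q11}.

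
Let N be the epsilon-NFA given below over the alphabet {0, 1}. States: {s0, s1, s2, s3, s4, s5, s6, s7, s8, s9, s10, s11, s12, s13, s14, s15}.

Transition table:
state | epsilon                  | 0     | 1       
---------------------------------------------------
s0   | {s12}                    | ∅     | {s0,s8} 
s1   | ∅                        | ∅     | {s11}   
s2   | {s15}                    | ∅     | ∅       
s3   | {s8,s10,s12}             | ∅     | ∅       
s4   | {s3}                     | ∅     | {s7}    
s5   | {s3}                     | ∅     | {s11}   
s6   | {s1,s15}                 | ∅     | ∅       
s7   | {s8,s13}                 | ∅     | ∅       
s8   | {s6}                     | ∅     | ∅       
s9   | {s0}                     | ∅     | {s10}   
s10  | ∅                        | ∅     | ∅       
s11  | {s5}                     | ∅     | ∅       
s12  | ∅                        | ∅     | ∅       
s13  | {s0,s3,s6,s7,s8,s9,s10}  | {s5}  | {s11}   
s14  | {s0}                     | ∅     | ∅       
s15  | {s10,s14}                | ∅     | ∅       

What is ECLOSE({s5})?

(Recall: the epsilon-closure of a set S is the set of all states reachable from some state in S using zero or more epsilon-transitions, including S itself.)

{s0, s1, s3, s5, s6, s8, s10, s12, s14, s15}

Start with {s5}.
From s5 via epsilon: add s3.
From s3 via epsilon: add s8, s10, s12.
From s8 via epsilon: add s6.
From s6 via epsilon: add s1, s15.
From s15 via epsilon: add s14.
From s14 via epsilon: add s0.
No new states can be added; the closed set is {s0, s1, s3, s5, s6, s8, s10, s12, s14, s15}.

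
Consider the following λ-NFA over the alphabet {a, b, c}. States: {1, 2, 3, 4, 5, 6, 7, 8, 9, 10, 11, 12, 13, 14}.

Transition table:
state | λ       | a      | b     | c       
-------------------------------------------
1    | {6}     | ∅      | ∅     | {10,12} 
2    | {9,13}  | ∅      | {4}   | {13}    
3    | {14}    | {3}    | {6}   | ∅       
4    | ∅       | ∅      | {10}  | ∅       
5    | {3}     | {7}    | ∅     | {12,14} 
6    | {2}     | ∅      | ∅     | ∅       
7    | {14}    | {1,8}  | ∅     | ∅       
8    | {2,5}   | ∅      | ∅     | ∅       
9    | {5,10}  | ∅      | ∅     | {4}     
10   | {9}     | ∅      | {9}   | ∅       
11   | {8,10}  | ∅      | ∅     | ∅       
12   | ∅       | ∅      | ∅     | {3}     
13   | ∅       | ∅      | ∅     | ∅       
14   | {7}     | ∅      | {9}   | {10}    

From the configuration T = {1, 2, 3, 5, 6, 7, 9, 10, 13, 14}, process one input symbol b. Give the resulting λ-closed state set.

2 on b → {4}.
3 on b → {6}.
10 on b → {9}.
14 on b → {9}.
No b-transition from 1, 5, 6, 7, 9, 13.
Union after reading b: {4, 6, 9}.
Now take the λ-closure:
From 6 via λ: add 2.
From 9 via λ: add 5, 10.
From 2 via λ: add 13.
From 5 via λ: add 3.
From 3 via λ: add 14.
From 14 via λ: add 7.
No new states can be added; the closed set is {2, 3, 4, 5, 6, 7, 9, 10, 13, 14}.

{2, 3, 4, 5, 6, 7, 9, 10, 13, 14}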